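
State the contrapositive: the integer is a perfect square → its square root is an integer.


Original: If the integer is a perfect square, then its square root is an integer
Contrapositive: If ¬Q, then ¬P
Negate Q: not (its square root is an integer)
Negate P: not (the integer is a perfect square)

If not (its square root is an integer), then not (the integer is a perfect square).


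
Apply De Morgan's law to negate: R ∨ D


De Morgan's law: ¬(P ∨ Q) ≡ ¬P ∧ ¬Q
¬(R ∨ D) = ¬R ∧ ¬D

¬R ∧ ¬D


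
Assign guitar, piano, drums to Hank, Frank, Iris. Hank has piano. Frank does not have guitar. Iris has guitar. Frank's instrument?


From clues:
  Iris → guitar
  Hank → piano
By elimination, Frank gets the remaining.

drums


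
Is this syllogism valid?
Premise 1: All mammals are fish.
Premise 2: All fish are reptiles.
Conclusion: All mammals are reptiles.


Premise 1: All mammals are fish.
Premise 2: All fish are reptiles.
Conclusion: All mammals are reptiles.
Barbara syllogism (AAA-1): All A are B, All B are C → All A are C.
Middle term (fish) distributed in premise 2.

Valid


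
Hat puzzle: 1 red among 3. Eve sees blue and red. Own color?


Total red = 1, seen red = 1
Own red = 1 - 1 = 0
Eve's hat is blue.

blue


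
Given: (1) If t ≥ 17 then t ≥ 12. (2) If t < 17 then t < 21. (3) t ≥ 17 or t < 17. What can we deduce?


Constructive dilemma: (P → Q) ∧ (R → S), P ∨ R ⊢ Q ∨ S
Premise 1: t ≥ 17 → t ≥ 12
Premise 2: t < 17 → t < 21
Premise 3: t ≥ 17 ∨ t < 17
Case 1: Assuming t ≥ 17, then by Premise 1, t ≥ 12.
Case 2: Assuming t < 17, then by Premise 2, t < 21.
Since one of t ≥ 17 or t < 17 must hold, we get t ≥ 12 or t < 21.

t ≥ 12 or t < 21.


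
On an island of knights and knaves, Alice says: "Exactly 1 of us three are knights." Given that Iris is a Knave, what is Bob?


Alice claims exactly 1 knights among Alice, Iris, Bob.
Given: Iris is a Knave.

Case 1: Alice is a Knight (tells truth)
  Then exactly 1 of the three are knights.
  Counting Alice, Iris: 1 knight(s) so far. Need 0 more → Bob = Knave.
Case 2: Alice is a Knave (lies)
  Then the count is NOT 1.
  If Bob = Knight, count = 1 = 1 → claim would be true, contradicts lie.
  If Bob = Knave, count = 0 ≠ 1 → lie confirmed ✓

Bob is a Knave.

Knave


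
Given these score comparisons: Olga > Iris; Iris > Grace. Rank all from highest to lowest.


Constraints: Olga > Iris; Iris > Grace
Method: at each step, the next-highest is the one remaining person who never appears on the smaller side of a constraint between remaining people.
  Step 1: remaining {Grace, Olga, Iris}; on the smaller side: {Grace, Iris} → Olga is next (Olga > Iris).
  Step 2: remaining {Grace, Iris}; on the smaller side: {Grace} → Iris is next (Iris > Grace).
  Step 3: only Grace remains → lowest.
Final ranking (highest to lowest):

Olga > Iris > Grace


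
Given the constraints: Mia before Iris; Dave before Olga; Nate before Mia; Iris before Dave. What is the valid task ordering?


Constraints: Mia before Iris; Dave before Olga; Nate before Mia; Iris before Dave
Method: repeatedly schedule the remaining task that has no remaining task required before it.
  Step 1: remaining {Iris, Nate, Olga, Mia, Dave}; every task except Nate still has a predecessor pending → schedule Nate.
  Step 2: remaining {Iris, Olga, Mia, Dave}; every task except Mia still has a predecessor pending → schedule Mia.
  Step 3: remaining {Iris, Olga, Dave}; every task except Iris still has a predecessor pending → schedule Iris.
  Step 4: remaining {Olga, Dave}; every task except Dave still has a predecessor pending → schedule Dave.
  Step 5: only Olga remains → schedule Olga.
Resulting order:

Nate → Mia → Iris → Dave → Olga


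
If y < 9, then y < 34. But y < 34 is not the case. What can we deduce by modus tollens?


Modus tollens: P → Q, ¬Q ⊢ ¬P
P: y < 9
Q: y < 34
We have P → Q and Q is false.
By modus tollens, P must be false.

It is not the case that y < 9


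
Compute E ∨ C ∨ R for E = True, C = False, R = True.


E = True, C = False, R = True
Step 1: E ∨ C = True OR False = True
Step 2: True ∨ R = True OR True = True
OR is true when at least one operand is true.

True


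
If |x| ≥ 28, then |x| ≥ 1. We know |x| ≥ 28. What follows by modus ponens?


Modus ponens: P → Q, P ⊢ Q
P: |x| ≥ 28
Q: |x| ≥ 1
We have P → Q and P is true.
By modus ponens, Q must be true.

|x| ≥ 1


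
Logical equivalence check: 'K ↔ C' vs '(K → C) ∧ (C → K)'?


Expression 1: K ↔ C
Expression 2: (K → C) ∧ (C → K)
Truth table (K C | Expr1 Expr2):
  T T |   T     T
  T F |   F     F
  F T |   F     F
  F F |   T     T
All 4 rows agree, so the expressions are logically equivalent.

Yes


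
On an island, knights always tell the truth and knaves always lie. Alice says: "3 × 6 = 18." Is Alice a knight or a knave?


Statement: "3 × 6 = 18."
Actual: 3 × 6 = 18
Claimed: 18
Statement is TRUE → Alice tells the truth → Knight

Knight


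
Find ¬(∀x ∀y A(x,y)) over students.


Original: ∀x ∀y A(x,y)
Rule: ¬∀→∃, ¬∃→∀, negate predicate.
Negation: ∃x ∃y ¬A(x,y)

∃x ∃y ¬A(x,y)


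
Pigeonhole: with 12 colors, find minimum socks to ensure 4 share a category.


Pigeonhole: to guarantee k in one of n categories, need (k-1)×n + 1.
k = 4, n = 12
Minimum = (4-1) × 12 + 1 = 3 × 12 + 1

37


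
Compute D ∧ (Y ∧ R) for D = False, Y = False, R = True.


D = False, Y = False, R = True
Step 1: Y ∧ R = False AND True = False
Step 2: D ∧ False = False AND False = False
AND is true only when ALL operands are true.

False


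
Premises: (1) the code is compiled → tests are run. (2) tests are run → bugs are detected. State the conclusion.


Hypothetical syllogism: P → Q, Q → R ⊢ P → R
Premise 1: the code is compiled → tests are run
Premise 2: tests are run → bugs are detected
Chain the implications: the middle term (tests are run) links the two.
Conclusion: If the code is compiled, then bugs are detected.

If the code is compiled, then bugs are detected.


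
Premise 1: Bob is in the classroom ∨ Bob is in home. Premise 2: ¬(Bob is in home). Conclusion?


Disjunctive syllogism: P ∨ Q, ¬P ⊢ Q
Disjunction: Bob is in the classroom ∨ Bob is in home
We know it is not the case that Bob is in home.
By disjunctive syllogism, the other disjunct must be true.

Bob is in the classroom


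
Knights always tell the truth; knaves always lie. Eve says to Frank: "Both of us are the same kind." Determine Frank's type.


Eve says: "Both of us are the same kind."
Case 1: Eve is a Knight (truth-teller)
  Statement is true → they ARE the same → Frank is also a Knight
Case 2: Eve is a Knave (liar)
  Statement is false → they are NOT the same → Frank is a Knight
In both cases, Frank is a Knight.

Knight


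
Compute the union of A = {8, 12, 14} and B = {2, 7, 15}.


A = {8, 12, 14}
B = {2, 7, 15}
Operation: union
All elements combined: 2, 7, 8, 12, 14, 15

{2, 7, 8, 12, 14, 15}


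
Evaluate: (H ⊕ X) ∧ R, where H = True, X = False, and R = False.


H = True, X = False, R = False
Step 1: H ⊕ X = True XOR False = True
Step 2: True ∧ R = True AND False = False
XOR true when exactly one of H,X is true; then AND with R.

False


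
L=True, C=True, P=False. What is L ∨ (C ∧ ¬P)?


L = True, C = True, P = False
Expression: L ∨ (C ∧ ¬P)
Step 1: ¬P = NOT False = True
Step 2: C ∧ ¬P = True AND True = True
Step 3: L ∨ (True) = True OR True = True

True


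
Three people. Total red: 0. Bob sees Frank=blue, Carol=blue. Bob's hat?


Total red = 0, seen red = 0
Own red = 0 - 0 = 0
Bob's hat is blue.

blue


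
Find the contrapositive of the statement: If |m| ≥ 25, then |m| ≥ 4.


Original: If |m| ≥ 25, then |m| ≥ 4
Contrapositive: If ¬Q, then ¬P
Negate Q: not (|m| ≥ 4)
Negate P: not (|m| ≥ 25)

If not (|m| ≥ 4), then not (|m| ≥ 25).


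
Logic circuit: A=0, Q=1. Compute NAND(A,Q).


A AND Q = 0
NOT(0) = 1

1


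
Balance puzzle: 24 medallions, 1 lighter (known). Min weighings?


Each weighing has 3 outcomes (left heavy / balance / right heavy), so k weighings distinguish at most 3^k cases; splitting into three near-equal groups achieves this.
Need 3^k ≥ 24: 3^2 = 9 < 24 ≤ 3^3 = 27
k = ⌈log₃(24)⌉ = 3

3


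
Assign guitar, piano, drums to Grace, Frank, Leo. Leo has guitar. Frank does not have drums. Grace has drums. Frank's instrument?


From clues:
  Leo → guitar
  Grace → drums
By elimination, Frank gets the remaining.

piano


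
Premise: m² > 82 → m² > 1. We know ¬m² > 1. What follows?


Modus tollens: P → Q, ¬Q ⊢ ¬P
P: m² > 82
Q: m² > 1
We have P → Q and Q is false.
By modus tollens, P must be false.

It is not the case that m² > 82


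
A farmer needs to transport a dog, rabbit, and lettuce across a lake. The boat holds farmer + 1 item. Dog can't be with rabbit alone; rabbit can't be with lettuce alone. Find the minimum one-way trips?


1. farmer+rabbit → 2. farmer ← 3. farmer+dog → 4. farmer+rabbit ← 5. farmer+lettuce → 6. farmer ← 7. farmer+rabbit →
Minimum trips = 7

7


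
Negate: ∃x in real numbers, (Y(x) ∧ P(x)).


Original: ∃x (Y(x) ∧ P(x))
Rule: ¬∀→∃, ¬∃→∀, negate predicate.
Negation: ∀x (¬Y(x) ∨ ¬P(x))

∀x (¬Y(x) ∨ ¬P(x))


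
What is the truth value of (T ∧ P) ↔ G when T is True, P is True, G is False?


T = True, P = True, G = False
Step 1: T ∧ P = True AND True = True
Step 2: (True) ↔ G: true when both sides have same truth value.
Result: True ↔ False = False

False


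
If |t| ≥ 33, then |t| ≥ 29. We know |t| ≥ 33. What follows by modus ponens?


Modus ponens: P → Q, P ⊢ Q
P: |t| ≥ 33
Q: |t| ≥ 29
We have P → Q and P is true.
By modus ponens, Q must be true.

|t| ≥ 29


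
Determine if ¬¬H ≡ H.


Expression 1: ¬¬H
Expression 2: H
Truth table (H | Expr1 Expr2):
  T |   T     T
  F |   F     F
All 2 rows agree, so the expressions are logically equivalent.

Yes


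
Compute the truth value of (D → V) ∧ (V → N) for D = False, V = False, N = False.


D = False, V = False, N = False
Step 1: D → V is false only when D=True and V=False. Result: True
Step 2: V → N is false only when V=True and N=False. Result: True
Step 3: True ∧ True = True

True


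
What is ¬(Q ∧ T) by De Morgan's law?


De Morgan's law: ¬(P ∧ Q) ≡ ¬P ∨ ¬Q
¬(Q ∧ T) = ¬Q ∨ ¬T

¬Q ∨ ¬T


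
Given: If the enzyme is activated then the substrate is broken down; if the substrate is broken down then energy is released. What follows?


Hypothetical syllogism: P → Q, Q → R ⊢ P → R
Premise 1: the enzyme is activated → the substrate is broken down
Premise 2: the substrate is broken down → energy is released
Chain the implications: the middle term (the substrate is broken down) links the two.
Conclusion: If the enzyme is activated, then energy is released.

If the enzyme is activated, then energy is released.


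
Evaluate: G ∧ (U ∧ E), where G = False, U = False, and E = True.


G = False, U = False, E = True
Step 1: U ∧ E = False AND True = False
Step 2: G ∧ False = False AND False = False
AND is true only when ALL operands are true.

False


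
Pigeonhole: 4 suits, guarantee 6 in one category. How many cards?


Pigeonhole: to guarantee k in one of n categories, need (k-1)×n + 1.
k = 6, n = 4
Minimum = (6-1) × 4 + 1 = 5 × 4 + 1

21


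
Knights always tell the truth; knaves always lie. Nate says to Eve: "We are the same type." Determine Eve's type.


Nate says: "We are the same type."
Case 1: Nate is a Knight (truth-teller)
  Statement is true → they ARE the same → Eve is also a Knight
Case 2: Nate is a Knave (liar)
  Statement is false → they are NOT the same → Eve is a Knight
In both cases, Eve is a Knight.

Knight


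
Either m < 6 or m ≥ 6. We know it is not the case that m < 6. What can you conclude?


Disjunctive syllogism: P ∨ Q, ¬P ⊢ Q
Disjunction: m < 6 ∨ m ≥ 6
We know it is not the case that m < 6.
By disjunctive syllogism, the other disjunct must be true.

m ≥ 6


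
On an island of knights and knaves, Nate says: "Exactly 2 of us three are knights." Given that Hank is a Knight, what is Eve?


Nate claims exactly 2 knights among Nate, Hank, Eve.
Given: Hank is a Knight.

Case 1: Nate is a Knight (tells truth)
  Then exactly 2 of the three are knights.
  Counting Nate, Hank: 2 knight(s) so far. Need 0 more → Eve = Knave.
Case 2: Nate is a Knave (lies)
  Then the count is NOT 2.
  If Eve = Knight, count = 2 = 2 → claim would be true, contradicts lie.
  If Eve = Knave, count = 1 ≠ 2 → lie confirmed ✓

Eve is a Knave.

Knave


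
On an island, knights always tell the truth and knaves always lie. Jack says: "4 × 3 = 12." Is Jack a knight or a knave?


Statement: "4 × 3 = 12."
Actual: 4 × 3 = 12
Claimed: 12
Statement is TRUE → Jack tells the truth → Knight

Knight


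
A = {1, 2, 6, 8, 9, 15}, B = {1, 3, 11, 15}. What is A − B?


A = {1, 2, 6, 8, 9, 15}
B = {1, 3, 11, 15}
Operation: difference A − B
In A but not B: 2, 6, 8, 9

{2, 6, 8, 9}


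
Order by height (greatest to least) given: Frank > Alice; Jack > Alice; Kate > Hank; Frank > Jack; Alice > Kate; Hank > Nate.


Constraints: Frank > Alice; Jack > Alice; Kate > Hank; Frank > Jack; Alice > Kate; Hank > Nate
Method: at each step, the next-highest is the one remaining person who never appears on the smaller side of a constraint between remaining people.
  Step 1: remaining {Nate, Jack, Hank, Alice, Frank, Kate}; on the smaller side: {Nate, Jack, Hank, Alice, Kate} → Frank is next (Frank > Alice; Frank > Jack).
  Step 2: remaining {Nate, Jack, Hank, Alice, Kate}; on the smaller side: {Nate, Hank, Alice, Kate} → Jack is next (Jack > Alice).
  Step 3: remaining {Nate, Hank, Alice, Kate}; on the smaller side: {Nate, Hank, Kate} → Alice is next (Alice > Kate).
  Step 4: remaining {Nate, Hank, Kate}; on the smaller side: {Nate, Hank} → Kate is next (Kate > Hank).
  Step 5: remaining {Nate, Hank}; on the smaller side: {Nate} → Hank is next (Hank > Nate).
  Step 6: only Nate remains → lowest.
Final ranking (highest to lowest):

Frank > Jack > Alice > Kate > Hank > Nate


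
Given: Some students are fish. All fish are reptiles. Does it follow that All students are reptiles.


Premise 1: Some students are fish.
Premise 2: All fish are reptiles.
Conclusion: All students are reptiles.
Fallacy: illicit minor. The minor term (students) is distributed in the conclusion ('All students ...') but undistributed in its premise ('Some students are fish' doesn't cover all students).
Only 'Some students are reptiles' follows, not 'All'.

Invalid


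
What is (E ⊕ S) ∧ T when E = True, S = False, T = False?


E = True, S = False, T = False
Step 1: E ⊕ S = True XOR False = True
Step 2: True ∧ T = True AND False = False
XOR true when exactly one of E,S is true; then AND with T.

False


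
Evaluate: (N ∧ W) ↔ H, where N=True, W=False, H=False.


N = True, W = False, H = False
Expression: (N ∧ W) ↔ H
Step 1: N ∧ W = True AND False = False
Step 2: (False) ↔ H = (False iff False) = True

True


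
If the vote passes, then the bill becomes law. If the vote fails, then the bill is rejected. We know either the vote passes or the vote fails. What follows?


Constructive dilemma: (P → Q) ∧ (R → S), P ∨ R ⊢ Q ∨ S
Premise 1: the vote passes → the bill becomes law
Premise 2: the vote fails → the bill is rejected
Premise 3: the vote passes ∨ the vote fails
Case 1: Assuming the vote passes, then by Premise 1, the bill becomes law.
Case 2: Assuming the vote fails, then by Premise 2, the bill is rejected.
Since one of the vote passes or the vote fails must hold, we get the bill becomes law or the bill is rejected.

The bill becomes law or the bill is rejected.


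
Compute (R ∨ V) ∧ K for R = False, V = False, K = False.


R = False, V = False, K = False
Step 1: R ∨ V = False OR False = False
Step 2: False ∧ K = False AND False = False
OR is true when at least one operand is true; AND requires both.

False


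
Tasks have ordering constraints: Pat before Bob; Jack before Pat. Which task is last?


Constraints: Pat before Bob; Jack before Pat
The last task can have nothing scheduled after it, so it must never appear on the left of a 'before'.
Tasks appearing before some other task: Pat, Jack.
The only task not in that list is Bob → it is last.

Bob


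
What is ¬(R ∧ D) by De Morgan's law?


De Morgan's law: ¬(P ∧ Q) ≡ ¬P ∨ ¬Q
¬(R ∧ D) = ¬R ∨ ¬D

¬R ∨ ¬D


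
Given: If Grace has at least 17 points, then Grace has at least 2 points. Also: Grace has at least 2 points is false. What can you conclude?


Modus tollens: P → Q, ¬Q ⊢ ¬P
P: Grace has at least 17 points
Q: Grace has at least 2 points
We have P → Q and Q is false.
By modus tollens, P must be false.

It is not the case that Grace has at least 17 points


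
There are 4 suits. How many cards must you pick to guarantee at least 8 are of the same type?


Pigeonhole: to guarantee k in one of n categories, need (k-1)×n + 1.
k = 8, n = 4
Minimum = (8-1) × 4 + 1 = 7 × 4 + 1

29


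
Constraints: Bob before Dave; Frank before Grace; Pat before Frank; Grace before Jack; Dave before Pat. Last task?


Constraints: Bob before Dave; Frank before Grace; Pat before Frank; Grace before Jack; Dave before Pat
The last task can have nothing scheduled after it, so it must never appear on the left of a 'before'.
Tasks appearing before some other task: Bob, Frank, Pat, Grace, Dave.
The only task not in that list is Jack → it is last.

Jack


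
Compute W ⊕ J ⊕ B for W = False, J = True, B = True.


W = False, J = True, B = True
Step 1: W ⊕ J = False XOR True = True
Step 2: True ⊕ B = True XOR True = False
XOR is true when an odd number of operands are true.

False


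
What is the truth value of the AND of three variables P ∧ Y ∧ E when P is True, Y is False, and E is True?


P = True, Y = False, E = True
Step 1: P ∧ Y = True AND False = False
Step 2: (False) ∧ E = (False) AND True = False
AND is true only when ALL operands are true.

False


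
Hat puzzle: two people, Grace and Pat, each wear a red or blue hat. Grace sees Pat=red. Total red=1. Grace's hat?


Total red = 1, Pat = red
Red accounted for: 1
Remaining for Grace: 0
Grace's hat is blue.

blue


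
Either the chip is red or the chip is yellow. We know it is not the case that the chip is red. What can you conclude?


Disjunctive syllogism: P ∨ Q, ¬P ⊢ Q
Disjunction: the chip is red ∨ the chip is yellow
We know it is not the case that the chip is red.
By disjunctive syllogism, the other disjunct must be true.

The chip is yellow


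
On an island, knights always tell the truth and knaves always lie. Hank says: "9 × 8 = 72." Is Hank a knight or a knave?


Statement: "9 × 8 = 72."
Actual: 9 × 8 = 72
Claimed: 72
Statement is TRUE → Hank tells the truth → Knight

Knight


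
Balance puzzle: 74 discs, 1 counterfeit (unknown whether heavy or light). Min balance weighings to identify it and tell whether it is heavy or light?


Let n = 74. 148 possibilities (n discs × lighter/heavier); each weighing has 3 outcomes.
Bound for k weighings: say the first weighing puts j discs on each pan. If it tips, the 2j weighed discs remain suspects (each with a known direction) and k-1 weighings give 3^(k-1) outcomes; 3^(k-1) is odd, so 2j ≤ 3^(k-1) - 1. If it balances, the n - 2j unweighed discs remain with direction unknown: 2(n - 2j) ≤ 3^(k-1) - 1 by the same parity argument. Adding, n ≤ (3^(k-1) - 1) + (3^(k-1) - 1)/2 = (3^k - 3)/2, and the classical three-group strategy achieves this (3 discs in 2 weighings, 12 in 3, 39 in 4, 120 in 5).
So we need the smallest k with (3^k - 3)/2 ≥ 74.
k = 4: (3^4 - 3)/2 = 39 < 74 ✗
k = 5: (3^5 - 3)/2 = 120 ≥ 74 ✓

5


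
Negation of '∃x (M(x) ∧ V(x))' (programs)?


Original: ∃x (M(x) ∧ V(x))
Rule: ¬∀→∃, ¬∃→∀, negate predicate.
Negation: ∀x (¬M(x) ∨ ¬V(x))

∀x (¬M(x) ∨ ¬V(x))


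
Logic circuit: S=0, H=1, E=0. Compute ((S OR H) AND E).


S OR H = 0|1 = 1
1 AND 0 = 0

0


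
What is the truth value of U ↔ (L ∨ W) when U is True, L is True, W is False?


U = True, L = True, W = False
Step 1: L ∨ W = True OR False = True
Step 2: U ↔ (True): true when both sides have same truth value.
Result: True ↔ True = True

True


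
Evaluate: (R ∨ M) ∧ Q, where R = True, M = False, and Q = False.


R = True, M = False, Q = False
Step 1: R ∨ M = True OR False = True
Step 2: True ∧ Q = True AND False = False
OR is true when at least one operand is true; AND requires both.

False


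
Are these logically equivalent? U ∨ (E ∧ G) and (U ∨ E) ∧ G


Expression 1: U ∨ (E ∧ G)
Expression 2: (U ∨ E) ∧ G
Truth table (U E G | Expr1 Expr2):
  T T T |   T     T
  T T F |   T     F   ← differ
  T F T |   T     T
  T F F |   T     F   ← differ
  F T T |   T     T
  F T F |   F     F
  F F T |   F     F
  F F F |   F     F
Counterexample: U=T, E=T, G=F gives Expr1 = T but Expr2 = F, so the expressions are NOT logically equivalent.

No


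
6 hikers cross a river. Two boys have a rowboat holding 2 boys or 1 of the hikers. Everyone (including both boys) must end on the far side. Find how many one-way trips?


Per crossing of one of the hikers: boys→, one←, one of the hikers→, one← = 4 trips
6 × 4 = 24, + 1 final boys→ = 25
Minimum trips = 25

25


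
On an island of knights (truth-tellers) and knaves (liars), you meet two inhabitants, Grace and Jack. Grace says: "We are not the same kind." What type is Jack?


Grace says: "We are not the same kind."
Case 1: Grace is a Knight (truth-teller)
  Statement is true → they ARE different → Jack is a Knave
Case 2: Grace is a Knave (liar)
  Statement is false → they are NOT different → Jack is a Knave
In both cases, Jack is a Knave.

Knave


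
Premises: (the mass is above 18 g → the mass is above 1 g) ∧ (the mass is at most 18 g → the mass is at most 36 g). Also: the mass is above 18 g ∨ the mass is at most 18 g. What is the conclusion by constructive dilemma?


Constructive dilemma: (P → Q) ∧ (R → S), P ∨ R ⊢ Q ∨ S
Premise 1: the mass is above 18 g → the mass is above 1 g
Premise 2: the mass is at most 18 g → the mass is at most 36 g
Premise 3: the mass is above 18 g ∨ the mass is at most 18 g
Case 1: Assuming the mass is above 18 g, then by Premise 1, the mass is above 1 g.
Case 2: Assuming the mass is at most 18 g, then by Premise 2, the mass is at most 36 g.
Since one of the mass is above 18 g or the mass is at most 18 g must hold, we get the mass is above 1 g or the mass is at most 36 g.

The mass is above 1 g or the mass is at most 36 g.


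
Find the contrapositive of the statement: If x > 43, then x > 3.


Original: If x > 43, then x > 3
Contrapositive: If ¬Q, then ¬P
Negate Q: not (x > 3)
Negate P: not (x > 43)

If not (x > 3), then not (x > 43).


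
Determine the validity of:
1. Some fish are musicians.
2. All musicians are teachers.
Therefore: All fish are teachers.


Premise 1: Some fish are musicians.
Premise 2: All musicians are teachers.
Conclusion: All fish are teachers.
Fallacy: illicit minor. The minor term (fish) is distributed in the conclusion ('All fish ...') but undistributed in its premise ('Some fish are musicians' doesn't cover all fish).
Only 'Some fish are teachers' follows, not 'All'.

Invalid


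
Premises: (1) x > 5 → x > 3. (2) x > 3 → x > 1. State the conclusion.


Hypothetical syllogism: P → Q, Q → R ⊢ P → R
Premise 1: x > 5 → x > 3
Premise 2: x > 3 → x > 1
Chain the implications: the middle term (x > 3) links the two.
Conclusion: If x > 5, then x > 1.

If x > 5, then x > 1.


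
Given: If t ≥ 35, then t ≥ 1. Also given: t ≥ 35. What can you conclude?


Modus ponens: P → Q, P ⊢ Q
P: t ≥ 35
Q: t ≥ 1
We have P → Q and P is true.
By modus ponens, Q must be true.

t ≥ 1


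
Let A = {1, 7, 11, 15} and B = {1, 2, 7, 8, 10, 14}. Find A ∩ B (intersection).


A = {1, 7, 11, 15}
B = {1, 2, 7, 8, 10, 14}
Operation: intersection
Elements in both: 1, 7

{1, 7}


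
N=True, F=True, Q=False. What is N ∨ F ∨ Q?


N = True, F = True, Q = False
Expression: N ∨ F ∨ Q
Step 1: N ∨ F = True OR True = True
Step 2: (True) ∨ Q = True OR False = True

True


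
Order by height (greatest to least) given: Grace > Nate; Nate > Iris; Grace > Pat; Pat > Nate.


Constraints: Grace > Nate; Nate > Iris; Grace > Pat; Pat > Nate
Method: at each step, the next-highest is the one remaining person who never appears on the smaller side of a constraint between remaining people.
  Step 1: remaining {Nate, Pat, Iris, Grace}; on the smaller side: {Nate, Pat, Iris} → Grace is next (Grace > Nate; Grace > Pat).
  Step 2: remaining {Nate, Pat, Iris}; on the smaller side: {Nate, Iris} → Pat is next (Pat > Nate).
  Step 3: remaining {Nate, Iris}; on the smaller side: {Iris} → Nate is next (Nate > Iris).
  Step 4: only Iris remains → lowest.
Final ranking (highest to lowest):

Grace > Pat > Nate > Iris


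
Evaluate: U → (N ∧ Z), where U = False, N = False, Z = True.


U = False, N = False, Z = True
Step 1: N ∧ Z = False AND True = False
Step 2: U → (False): false only when U=True and consequent=False.
Result: True

True


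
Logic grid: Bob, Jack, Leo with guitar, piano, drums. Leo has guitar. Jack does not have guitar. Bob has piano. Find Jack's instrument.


From clues:
  Leo → guitar
  Bob → piano
By elimination, Jack gets the remaining.

drums


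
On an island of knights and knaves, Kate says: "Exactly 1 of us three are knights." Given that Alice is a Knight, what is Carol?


Kate claims exactly 1 knights among Kate, Alice, Carol.
Given: Alice is a Knight.

Case 1: Kate is a Knight (tells truth)
  Then exactly 1 of the three are knights.
  Counting Kate, Alice: 2 knight(s) so far. Need -1 more → impossible.
Case 2: Kate is a Knave (lies)
  Then the count is NOT 1.
  If Carol = Knave, count = 1 = 1 → claim would be true, contradicts lie.
  If Carol = Knight, count = 2 ≠ 1 → lie confirmed ✓

Carol is a Knight.

Knight


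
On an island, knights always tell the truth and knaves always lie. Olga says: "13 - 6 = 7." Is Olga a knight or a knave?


Statement: "13 - 6 = 7."
Actual: 13 - 6 = 7
Claimed: 7
Statement is TRUE → Olga tells the truth → Knight

Knight


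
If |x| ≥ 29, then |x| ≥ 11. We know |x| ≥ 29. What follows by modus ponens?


Modus ponens: P → Q, P ⊢ Q
P: |x| ≥ 29
Q: |x| ≥ 11
We have P → Q and P is true.
By modus ponens, Q must be true.

|x| ≥ 11


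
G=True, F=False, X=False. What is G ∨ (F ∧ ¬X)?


G = True, F = False, X = False
Expression: G ∨ (F ∧ ¬X)
Step 1: ¬X = NOT False = True
Step 2: F ∧ ¬X = False AND True = False
Step 3: G ∨ (False) = True OR False = True

True


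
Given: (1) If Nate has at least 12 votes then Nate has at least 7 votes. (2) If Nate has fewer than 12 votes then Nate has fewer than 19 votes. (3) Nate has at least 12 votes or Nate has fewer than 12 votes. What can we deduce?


Constructive dilemma: (P → Q) ∧ (R → S), P ∨ R ⊢ Q ∨ S
Premise 1: Nate has at least 12 votes → Nate has at least 7 votes
Premise 2: Nate has fewer than 12 votes → Nate has fewer than 19 votes
Premise 3: Nate has at least 12 votes ∨ Nate has fewer than 12 votes
Case 1: Assuming Nate has at least 12 votes, then by Premise 1, Nate has at least 7 votes.
Case 2: Assuming Nate has fewer than 12 votes, then by Premise 2, Nate has fewer than 19 votes.
Since one of Nate has at least 12 votes or Nate has fewer than 12 votes must hold, we get Nate has at least 7 votes or Nate has fewer than 19 votes.

Nate has at least 7 votes or Nate has fewer than 19 votes.


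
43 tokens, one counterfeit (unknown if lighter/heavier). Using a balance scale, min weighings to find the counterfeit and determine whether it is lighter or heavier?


Let n = 43. 86 possibilities (n tokens × lighter/heavier); each weighing has 3 outcomes.
Bound for k weighings: say the first weighing puts j tokens on each pan. If it tips, the 2j weighed tokens remain suspects (each with a known direction) and k-1 weighings give 3^(k-1) outcomes; 3^(k-1) is odd, so 2j ≤ 3^(k-1) - 1. If it balances, the n - 2j unweighed tokens remain with direction unknown: 2(n - 2j) ≤ 3^(k-1) - 1 by the same parity argument. Adding, n ≤ (3^(k-1) - 1) + (3^(k-1) - 1)/2 = (3^k - 3)/2, and the classical three-group strategy achieves this (3 tokens in 2 weighings, 12 in 3, 39 in 4, 120 in 5).
So we need the smallest k with (3^k - 3)/2 ≥ 43.
k = 4: (3^4 - 3)/2 = 39 < 43 ✗
k = 5: (3^5 - 3)/2 = 120 ≥ 43 ✓

5


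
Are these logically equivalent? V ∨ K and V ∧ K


Expression 1: V ∨ K
Expression 2: V ∧ K
Truth table (V K | Expr1 Expr2):
  T T |   T     T
  T F |   T     F   ← differ
  F T |   T     F   ← differ
  F F |   F     F
Counterexample: V=T, K=F gives Expr1 = T but Expr2 = F, so the expressions are NOT logically equivalent.

No


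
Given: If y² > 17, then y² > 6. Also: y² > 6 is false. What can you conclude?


Modus tollens: P → Q, ¬Q ⊢ ¬P
P: y² > 17
Q: y² > 6
We have P → Q and Q is false.
By modus tollens, P must be false.

It is not the case that y² > 17


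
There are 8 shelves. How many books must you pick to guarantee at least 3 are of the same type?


Pigeonhole: to guarantee k in one of n categories, need (k-1)×n + 1.
k = 3, n = 8
Minimum = (3-1) × 8 + 1 = 2 × 8 + 1

17


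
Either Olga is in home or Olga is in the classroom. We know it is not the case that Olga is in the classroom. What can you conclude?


Disjunctive syllogism: P ∨ Q, ¬P ⊢ Q
Disjunction: Olga is in home ∨ Olga is in the classroom
We know it is not the case that Olga is in the classroom.
By disjunctive syllogism, the other disjunct must be true.

Olga is in home


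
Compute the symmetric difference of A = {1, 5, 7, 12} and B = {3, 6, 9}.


A = {1, 5, 7, 12}
B = {3, 6, 9}
Operation: symmetric difference
In A only: [1, 5, 7, 12], in B only: [3, 6, 9]

{1, 3, 5, 6, 7, 9, 12}


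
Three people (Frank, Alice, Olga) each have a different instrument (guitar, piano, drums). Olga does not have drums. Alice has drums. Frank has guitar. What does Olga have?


From clues:
  Alice → drums
  Frank → guitar
By elimination, Olga gets the remaining.

piano


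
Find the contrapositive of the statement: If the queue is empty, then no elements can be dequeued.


Original: If the queue is empty, then no elements can be dequeued
Contrapositive: If ¬Q, then ¬P
Negate Q: not (no elements can be dequeued)
Negate P: not (the queue is empty)

If not (no elements can be dequeued), then not (the queue is empty).


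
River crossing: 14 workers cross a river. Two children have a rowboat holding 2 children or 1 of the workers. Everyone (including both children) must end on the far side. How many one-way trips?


Per crossing of one of the workers: children→, one←, one of the workers→, one← = 4 trips
14 × 4 = 56, + 1 final children→ = 57
Minimum trips = 57

57


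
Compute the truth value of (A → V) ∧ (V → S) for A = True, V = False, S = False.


A = True, V = False, S = False
Step 1: A → V is false only when A=True and V=False. Result: False
Step 2: V → S is false only when V=True and S=False. Result: True
Step 3: False ∧ True = False

False


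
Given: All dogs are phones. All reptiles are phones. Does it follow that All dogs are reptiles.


Premise 1: All dogs are phones.
Premise 2: All reptiles are phones.
Conclusion: All dogs are reptiles.
Fallacy: undistributed middle. phones is predicate in both.
Counterexample: dogs and reptiles could be disjoint subsets of phones.

Invalid


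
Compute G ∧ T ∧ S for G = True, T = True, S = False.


G = True, T = True, S = False
Step 1: G ∧ T = True AND True = True
Step 2: (True) ∧ S = (True) AND False = False
AND is true only when ALL operands are true.

False


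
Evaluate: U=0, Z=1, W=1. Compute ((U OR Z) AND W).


U OR Z = 0|1 = 1
1 AND 1 = 1

1


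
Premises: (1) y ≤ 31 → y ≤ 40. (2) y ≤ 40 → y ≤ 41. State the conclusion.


Hypothetical syllogism: P → Q, Q → R ⊢ P → R
Premise 1: y ≤ 31 → y ≤ 40
Premise 2: y ≤ 40 → y ≤ 41
Chain the implications: the middle term (y ≤ 40) links the two.
Conclusion: If y ≤ 31, then y ≤ 41.

If y ≤ 31, then y ≤ 41.


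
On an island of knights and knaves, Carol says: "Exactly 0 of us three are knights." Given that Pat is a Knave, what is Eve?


Carol claims exactly 0 knights among Carol, Pat, Eve.
Given: Pat is a Knave.

Case 1: Carol is a Knight (tells truth)
  Then exactly 0 of the three are knights.
  Counting Carol, Pat: 1 knight(s) so far. Need -1 more → impossible.
Case 2: Carol is a Knave (lies)
  Then the count is NOT 0.
  If Eve = Knave, count = 0 = 0 → claim would be true, contradicts lie.
  If Eve = Knight, count = 1 ≠ 0 → lie confirmed ✓

Eve is a Knight.

Knight


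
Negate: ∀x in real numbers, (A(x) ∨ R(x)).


Original: ∀x (A(x) ∨ R(x))
Rule: ¬∀→∃, ¬∃→∀, negate predicate.
Negation: ∃x (¬A(x) ∧ ¬R(x))

∃x (¬A(x) ∧ ¬R(x))


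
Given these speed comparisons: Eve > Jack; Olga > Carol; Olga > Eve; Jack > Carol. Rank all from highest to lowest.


Constraints: Eve > Jack; Olga > Carol; Olga > Eve; Jack > Carol
Method: at each step, the next-highest is the one remaining person who never appears on the smaller side of a constraint between remaining people.
  Step 1: remaining {Olga, Eve, Carol, Jack}; on the smaller side: {Eve, Carol, Jack} → Olga is next (Olga > Carol; Olga > Eve).
  Step 2: remaining {Eve, Carol, Jack}; on the smaller side: {Carol, Jack} → Eve is next (Eve > Jack).
  Step 3: remaining {Carol, Jack}; on the smaller side: {Carol} → Jack is next (Jack > Carol).
  Step 4: only Carol remains → lowest.
Final ranking (highest to lowest):

Olga > Eve > Jack > Carol


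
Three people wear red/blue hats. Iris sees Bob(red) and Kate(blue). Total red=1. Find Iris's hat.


Total red = 1, seen red = 1
Own red = 1 - 1 = 0
Iris's hat is blue.

blue


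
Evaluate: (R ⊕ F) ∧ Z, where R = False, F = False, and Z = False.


R = False, F = False, Z = False
Step 1: R ⊕ F = False XOR False = False
Step 2: False ∧ Z = False AND False = False
XOR true when exactly one of R,F is true; then AND with Z.

False


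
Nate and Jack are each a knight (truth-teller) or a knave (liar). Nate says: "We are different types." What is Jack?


Nate says: "We are different types."
Case 1: Nate is a Knight (truth-teller)
  Statement is true → they ARE different → Jack is a Knave
Case 2: Nate is a Knave (liar)
  Statement is false → they are NOT different → Jack is a Knave
In both cases, Jack is a Knave.

Knave


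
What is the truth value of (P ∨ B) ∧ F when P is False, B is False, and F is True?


P = False, B = False, F = True
Step 1: P ∨ B = False OR False = False
Step 2: False ∧ F = False AND True = False
OR is true when at least one operand is true; AND requires both.

False


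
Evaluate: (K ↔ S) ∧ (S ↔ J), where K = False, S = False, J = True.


K = False, S = False, J = True
Step 1: K ↔ S is true when K and S have the same value. Result: True
Step 2: S ↔ J is true when S and J have the same value. Result: False
Step 3: True ∧ False = False

False


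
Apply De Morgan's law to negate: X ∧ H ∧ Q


De Morgan's law: ¬(P ∧ Q ∧ R) ≡ ¬P ∨ ¬Q ∨ ¬R
¬(X ∧ H ∧ Q) = ¬X ∨ ¬H ∨ ¬Q

¬X ∨ ¬H ∨ ¬Q


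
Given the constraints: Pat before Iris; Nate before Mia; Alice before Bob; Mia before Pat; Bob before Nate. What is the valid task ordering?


Constraints: Pat before Iris; Nate before Mia; Alice before Bob; Mia before Pat; Bob before Nate
Method: repeatedly schedule the remaining task that has no remaining task required before it.
  Step 1: remaining {Iris, Nate, Alice, Bob, Pat, Mia}; every task except Alice still has a predecessor pending → schedule Alice.
  Step 2: remaining {Iris, Nate, Bob, Pat, Mia}; every task except Bob still has a predecessor pending → schedule Bob.
  Step 3: remaining {Iris, Nate, Pat, Mia}; every task except Nate still has a predecessor pending → schedule Nate.
  Step 4: remaining {Iris, Pat, Mia}; every task except Mia still has a predecessor pending → schedule Mia.
  Step 5: remaining {Iris, Pat}; every task except Pat still has a predecessor pending → schedule Pat.
  Step 6: only Iris remains → schedule Iris.
Resulting order:

Alice → Bob → Nate → Mia → Pat → Iris


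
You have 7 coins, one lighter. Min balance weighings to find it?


Each weighing has 3 outcomes (left heavy / balance / right heavy), so k weighings distinguish at most 3^k cases; splitting into three near-equal groups achieves this.
Need 3^k ≥ 7: 3^1 = 3 < 7 ≤ 3^2 = 9
k = ⌈log₃(7)⌉ = 2

2


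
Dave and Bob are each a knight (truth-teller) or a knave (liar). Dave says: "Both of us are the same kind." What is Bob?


Dave says: "Both of us are the same kind."
Case 1: Dave is a Knight (truth-teller)
  Statement is true → they ARE the same → Bob is also a Knight
Case 2: Dave is a Knave (liar)
  Statement is false → they are NOT the same → Bob is a Knight
In both cases, Bob is a Knight.

Knight


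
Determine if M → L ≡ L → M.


Expression 1: M → L
Expression 2: L → M
Truth table (M L | Expr1 Expr2):
  T T |   T     T
  T F |   F     T   ← differ
  F T |   T     F   ← differ
  F F |   T     T
Counterexample: M=T, L=F gives Expr1 = F but Expr2 = T, so the expressions are NOT logically equivalent.

No


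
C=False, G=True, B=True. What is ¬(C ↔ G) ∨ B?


C = False, G = True, B = True
Expression: ¬(C ↔ G) ∨ B
Step 1: C ↔ G = (False iff True) = False
Step 2: ¬(C ↔ G) = NOT False = True
Step 3: (True) ∨ B = True OR True = True

True


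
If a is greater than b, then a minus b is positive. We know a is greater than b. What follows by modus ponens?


Modus ponens: P → Q, P ⊢ Q
P: a is greater than b
Q: a minus b is positive
We have P → Q and P is true.
By modus ponens, Q must be true.

a minus b is positive


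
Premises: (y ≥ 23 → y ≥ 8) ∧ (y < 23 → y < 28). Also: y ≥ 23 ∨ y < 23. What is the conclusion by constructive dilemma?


Constructive dilemma: (P → Q) ∧ (R → S), P ∨ R ⊢ Q ∨ S
Premise 1: y ≥ 23 → y ≥ 8
Premise 2: y < 23 → y < 28
Premise 3: y ≥ 23 ∨ y < 23
Case 1: Assuming y ≥ 23, then by Premise 1, y ≥ 8.
Case 2: Assuming y < 23, then by Premise 2, y < 28.
Since one of y ≥ 23 or y < 23 must hold, we get y ≥ 8 or y < 28.

y ≥ 8 or y < 28.


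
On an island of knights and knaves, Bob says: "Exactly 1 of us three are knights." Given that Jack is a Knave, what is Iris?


Bob claims exactly 1 knights among Bob, Jack, Iris.
Given: Jack is a Knave.

Case 1: Bob is a Knight (tells truth)
  Then exactly 1 of the three are knights.
  Counting Bob, Jack: 1 knight(s) so far. Need 0 more → Iris = Knave.
Case 2: Bob is a Knave (lies)
  Then the count is NOT 1.
  If Iris = Knight, count = 1 = 1 → claim would be true, contradicts lie.
  If Iris = Knave, count = 0 ≠ 1 → lie confirmed ✓

Iris is a Knave.

Knave


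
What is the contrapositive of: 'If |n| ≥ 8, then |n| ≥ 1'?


Original: If |n| ≥ 8, then |n| ≥ 1
Contrapositive: If ¬Q, then ¬P
Negate Q: not (|n| ≥ 1)
Negate P: not (|n| ≥ 8)

If not (|n| ≥ 1), then not (|n| ≥ 8).
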